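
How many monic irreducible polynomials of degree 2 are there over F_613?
There are 187578 monic irreducible polynomials of degree 2 over F_613

Each element of F_{613^2} that lies in no proper subfield is a root of exactly one monic irreducible of degree 2 over F_613, and each such polynomial has 2 distinct roots in F_{613^2}. By Möbius inversion the count is N_613(2) = (1/2) Σ_{d|2} μ(2/d) · 613^d = (1/2)(μ(2)·613^1 + μ(1)·613^2) = 375156/2 = 187578.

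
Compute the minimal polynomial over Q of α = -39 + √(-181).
m_α(x) = x^2 + 78x + 1702

From α + 39 = √(-181), squaring gives (α + 39)^2 = -181, i.e. α^2 + 78α + 1521 = -181, so α^2 + 78α + 1702 = 0. The discriminant of x^2 + 78x + 1702 is (78)^2 - 4·(1702) = 6084 - 6808 = -724, and 4·(-181) is not a perfect square in Q since -181 is squarefree and ≠ 1. Hence x^2 + 78x + 1702 is irreducible over Q and is the minimal polynomial of α.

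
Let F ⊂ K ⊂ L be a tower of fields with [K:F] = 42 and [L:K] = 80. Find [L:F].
[L:F] = 3360

The tower law says that for any tower of field extensions F ⊂ K ⊂ L with finite degrees, [L:F] = [L:K] · [K:F]. Here this gives [L:F] = 80 · 42 = 3360.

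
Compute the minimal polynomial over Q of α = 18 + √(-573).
m_α(x) = x^2 - 36x + 897

From α - 18 = √(-573), squaring gives (α - 18)^2 = -573, i.e. α^2 - 36α + 324 = -573, so α^2 - 36α + 897 = 0. The discriminant of x^2 - 36x + 897 is (-36)^2 - 4·(897) = 1296 - 3588 = -2292, and 4·(-573) is not a perfect square in Q since -573 is squarefree and ≠ 1. Hence x^2 - 36x + 897 is irreducible over Q and is the minimal polynomial of α.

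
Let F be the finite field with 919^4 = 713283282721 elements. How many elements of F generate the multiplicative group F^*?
There are φ(713283282720) = 163499212800 primitive elements

F_q^* is cyclic of order q - 1 = 713283282720. A cyclic group of order m has exactly φ(m) generators. Here m = 713283282720 = 2^5 · 3^3 · 5 · 17 · 23 · 37 · 101 · 113, so the number of primitive elements is φ(713283282720) = 163499212800.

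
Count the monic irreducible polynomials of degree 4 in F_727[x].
There are 69835593828 monic irreducible polynomials of degree 4 over F_727

Each element of F_{727^4} that lies in no proper subfield is a root of exactly one monic irreducible of degree 4 over F_727, and each such polynomial has 4 distinct roots in F_{727^4}. By Möbius inversion the count is N_727(4) = (1/4) Σ_{d|4} μ(4/d) · 727^d = (1/4)(μ(4)·727^1 + μ(2)·727^2 + μ(1)·727^4) = 279342375312/4 = 69835593828.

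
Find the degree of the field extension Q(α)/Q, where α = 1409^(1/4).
[Q(α):Q] = 4

α is a root of x^4 - 1409. By Eisenstein's criterion at the prime p = 1409 (which divides the constant term 1409 but p^2 = 1985281 does not, since 1409 is squarefree), x^4 - 1409 is irreducible over Q. Hence [Q(α):Q] = 4.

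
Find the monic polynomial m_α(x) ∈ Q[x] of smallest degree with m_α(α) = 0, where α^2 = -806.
m_α(x) = x^2 + 806

α satisfies α^2 + 806 = 0, so x^2 + 806 annihilates α. Since d = -806 is squarefree and ≠ 1, it is not a perfect square in Q, so x^2 + 806 has no rational root and is therefore irreducible over Q (a degree-2 polynomial over a field is irreducible iff it has no root). Hence m_α(x) = x^2 + 806.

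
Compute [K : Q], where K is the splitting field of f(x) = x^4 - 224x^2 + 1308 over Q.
[K : Q] = 4

Solving the quadratic in x^2: x^2 = (224 ± √(224^2 - 4·1308))/2 = (224 ± √44944)/2 = (224 ± 212)/2, giving x^2 = 6 or x^2 = 218. So f(x) = (x^2 - 6)(x^2 - 218) and the roots of f are ±√6, ±√218. Hence the splitting field is K = Q(√6, √218). Since 6 and 218 are distinct squarefree integers > 1, their product 1308 is not a perfect square, so √218 ∉ Q(√6). By the tower law [K:Q] = [Q(√6,√218):Q(√6)] · [Q(√6):Q] = 2 · 2 = 4.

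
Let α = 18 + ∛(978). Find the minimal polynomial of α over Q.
m_α(x) = x^3 - 54x^2 + 972x - 6810

Set β = α - 18 = ∛(978), so β^3 = 978. Then (α - 18)^3 - 978 = 0, i.e. α is a root of g(x) = (x - 18)^3 - 978 = x^3 - 54x^2 + 972x - 6810. Since g(x) = h(x - 18) where h(x) = x^3 - 978, and h is irreducible over Q (because 978 is not a perfect cube, so h has no rational root, and a monic cubic with no rational root is irreducible), g is also irreducible (irreducibility is preserved under the substitution x → x - 18). Hence m_α(x) = x^3 - 54x^2 + 972x - 6810.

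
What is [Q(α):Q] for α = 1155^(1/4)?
[Q(α):Q] = 4

α is a root of x^4 - 1155. By Eisenstein's criterion at the prime p = 3 (which divides the constant term 1155 but p^2 = 9 does not, since 1155 is squarefree), x^4 - 1155 is irreducible over Q. Hence [Q(α):Q] = 4.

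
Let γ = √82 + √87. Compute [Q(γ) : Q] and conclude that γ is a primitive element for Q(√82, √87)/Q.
[Q(γ) : Q] = 4 (equivalently, Q(γ) = Q(√82, √87))

Obviously Q(γ) ⊆ Q(√82, √87), and [Q(√82, √87):Q] = 4 (since 82, 87 are distinct squarefree integers > 1 with 7134 not a perfect square). To show equality we compute the minimal polynomial of γ. From γ = √82 + √87: γ^2 = 82 + 2√(7134) + 87 = 169 + 2√(7134), so γ^2 - 169 = 2√(7134); squaring, (γ^2 - 169)^2 = 4·7134, i.e. γ^4 - 338γ^2 + 28561 - 28536 = 0, i.e. γ^4 - 338γ^2 + 25 = 0. So γ is a root of x^4 - 338x^2 + 25. This polynomial is irreducible over Q: it has no rational root (each ±√82 ± √87 is irrational), and any factorization into two quadratics over Q would force √(7134) ∈ Q (pairing opposite roots) or √82, √87 ∈ Q (other pairings), all impossible. Hence [Q(γ):Q] = 4 = [Q(√82, √87):Q], so Q(γ) = Q(√82, √87).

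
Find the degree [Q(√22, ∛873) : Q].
[Q(√22, ∛873) : Q] = 6

Let L = Q(√22, ∛873). Since Q(√22) ⊂ L and [Q(√22):Q] = 2, the tower law gives 2 | [L:Q]. Likewise Q(∛873) ⊂ L with [Q(∛873):Q] = 3 (because 873 is not a perfect cube), so 3 | [L:Q]. As gcd(2,3) = 1, [L:Q] is divisible by 6. Conversely L is generated over Q by √22 and ∛873, so [L:Q] ≤ 2·3 = 6. Therefore [Q(√22, ∛873) : Q] = 6.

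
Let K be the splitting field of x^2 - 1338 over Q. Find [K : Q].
[K : Q] = 2

f(x) = x^2 - 1338 factors as (x - √1338)(x + √1338). The splitting field is K = Q(√1338). Since 1338 is squarefree and > 1, it is not a perfect square, so x^2 - 1338 is irreducible over Q and [Q(√1338) : Q] = 2. Hence [K : Q] = 2.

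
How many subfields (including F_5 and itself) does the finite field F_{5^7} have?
F_{5^7} has 2 subfields

The subfields of F_{p^n} are exactly the fields F_{p^d} for d | n (each is the fixed field of the unique index-d subgroup of Gal(F_{p^n}/F_p) ≅ Z/nZ). The divisors of n = 7 are {1, 7}, giving 2 subfields: F_{5^1}, F_{5^7}.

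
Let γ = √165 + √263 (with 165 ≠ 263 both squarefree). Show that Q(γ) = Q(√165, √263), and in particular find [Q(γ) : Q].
[Q(γ) : Q] = 4 (equivalently, Q(γ) = Q(√165, √263))

Obviously Q(γ) ⊆ Q(√165, √263), and [Q(√165, √263):Q] = 4 (since 165, 263 are distinct squarefree integers > 1 with 43395 not a perfect square). To show equality we compute the minimal polynomial of γ. From γ = √165 + √263: γ^2 = 165 + 2√(43395) + 263 = 428 + 2√(43395), so γ^2 - 428 = 2√(43395); squaring, (γ^2 - 428)^2 = 4·43395, i.e. γ^4 - 856γ^2 + 183184 - 173580 = 0, i.e. γ^4 - 856γ^2 + 9604 = 0. So γ is a root of x^4 - 856x^2 + 9604. This polynomial is irreducible over Q: it has no rational root (each ±√165 ± √263 is irrational), and any factorization into two quadratics over Q would force √(43395) ∈ Q (pairing opposite roots) or √165, √263 ∈ Q (other pairings), all impossible. Hence [Q(γ):Q] = 4 = [Q(√165, √263):Q], so Q(γ) = Q(√165, √263).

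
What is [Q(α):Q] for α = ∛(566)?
[Q(α):Q] = 3

The minimal polynomial of α is x^3 - 566, irreducible over Q since 566 is not a perfect cube (so x^3 - 566 has no rational root). Hence [Q(α):Q] = deg(m_α) = 3.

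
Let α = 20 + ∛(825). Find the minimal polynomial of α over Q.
m_α(x) = x^3 - 60x^2 + 1200x - 8825

Set β = α - 20 = ∛(825), so β^3 = 825. Then (α - 20)^3 - 825 = 0, i.e. α is a root of g(x) = (x - 20)^3 - 825 = x^3 - 60x^2 + 1200x - 8825. Since g(x) = h(x - 20) where h(x) = x^3 - 825, and h is irreducible over Q (because 825 is not a perfect cube, so h has no rational root, and a monic cubic with no rational root is irreducible), g is also irreducible (irreducibility is preserved under the substitution x → x - 20). Hence m_α(x) = x^3 - 60x^2 + 1200x - 8825.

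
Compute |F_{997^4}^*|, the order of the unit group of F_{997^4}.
|F_{997^4}^*| = 988053892080

F_{997^4} has 997^4 = 988053892081 elements; its multiplicative group consists of all nonzero elements, so |F_{997^4}^*| = 988053892081 - 1 = 988053892080. (It is cyclic since any finite subgroup of the multiplicative group of a field is cyclic.)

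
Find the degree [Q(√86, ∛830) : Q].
[Q(√86, ∛830) : Q] = 6

Let L = Q(√86, ∛830). Since Q(√86) ⊂ L and [Q(√86):Q] = 2, the tower law gives 2 | [L:Q]. Likewise Q(∛830) ⊂ L with [Q(∛830):Q] = 3 (because 830 is not a perfect cube), so 3 | [L:Q]. As gcd(2,3) = 1, [L:Q] is divisible by 6. Conversely L is generated over Q by √86 and ∛830, so [L:Q] ≤ 2·3 = 6. Therefore [Q(√86, ∛830) : Q] = 6.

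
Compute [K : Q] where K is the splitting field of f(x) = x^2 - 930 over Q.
[K : Q] = 2

f(x) = x^2 - 930 factors as (x - √930)(x + √930). The splitting field is K = Q(√930). Since 930 is squarefree and > 1, it is not a perfect square, so x^2 - 930 is irreducible over Q and [Q(√930) : Q] = 2. Hence [K : Q] = 2.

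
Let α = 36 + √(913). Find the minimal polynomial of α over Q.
m_α(x) = x^2 - 72x + 383

From α - 36 = √(913), squaring gives (α - 36)^2 = 913, i.e. α^2 - 72α + 1296 = 913, so α^2 - 72α + 383 = 0. The discriminant of x^2 - 72x + 383 is (-72)^2 - 4·(383) = 5184 - 1532 = 3652, and 4·(913) is not a perfect square in Q since 913 is squarefree and ≠ 1. Hence x^2 - 72x + 383 is irreducible over Q and is the minimal polynomial of α.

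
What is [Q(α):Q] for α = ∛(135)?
[Q(α):Q] = 3

The minimal polynomial of α is x^3 - 135, irreducible over Q since 135 is not a perfect cube (so x^3 - 135 has no rational root). Hence [Q(α):Q] = deg(m_α) = 3.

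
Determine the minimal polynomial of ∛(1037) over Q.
m_α(x) = x^3 - 1037

α satisfies α^3 = 1037, so x^3 - 1037 annihilates α. By the rational root test, a rational root p/q (in lowest terms) of x^3 - 1037 would satisfy p^3 = 1037 q^3, forcing q = 1 and p^3 = 1037; but 1037 is not a perfect cube, contradiction. A monic cubic over Q with no rational root is irreducible (any nontrivial factorization would include a linear factor). Hence x^3 - 1037 is the minimal polynomial of α, and in particular [Q(α):Q] = 3.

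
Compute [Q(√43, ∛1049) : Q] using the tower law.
[Q(√43, ∛1049) : Q] = 6

Let L = Q(√43, ∛1049). Since Q(√43) ⊂ L and [Q(√43):Q] = 2, the tower law gives 2 | [L:Q]. Likewise Q(∛1049) ⊂ L with [Q(∛1049):Q] = 3 (because 1049 is not a perfect cube), so 3 | [L:Q]. As gcd(2,3) = 1, [L:Q] is divisible by 6. Conversely L is generated over Q by √43 and ∛1049, so [L:Q] ≤ 2·3 = 6. Therefore [Q(√43, ∛1049) : Q] = 6.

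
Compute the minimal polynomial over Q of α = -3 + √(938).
m_α(x) = x^2 + 6x - 929

From α + 3 = √(938), squaring gives (α + 3)^2 = 938, i.e. α^2 + 6α + 9 = 938, so α^2 + 6α - 929 = 0. The discriminant of x^2 + 6x - 929 is (6)^2 - 4·(-929) = 36 + 3716 = 3752, and 4·(938) is not a perfect square in Q since 938 is squarefree and ≠ 1. Hence x^2 + 6x - 929 is irreducible over Q and is the minimal polynomial of α.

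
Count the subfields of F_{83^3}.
F_{83^3} has 2 subfields

The subfields of F_{p^n} are exactly the fields F_{p^d} for d | n (each is the fixed field of the unique index-d subgroup of Gal(F_{p^n}/F_p) ≅ Z/nZ). The divisors of n = 3 are {1, 3}, giving 2 subfields: F_{83^1}, F_{83^3}.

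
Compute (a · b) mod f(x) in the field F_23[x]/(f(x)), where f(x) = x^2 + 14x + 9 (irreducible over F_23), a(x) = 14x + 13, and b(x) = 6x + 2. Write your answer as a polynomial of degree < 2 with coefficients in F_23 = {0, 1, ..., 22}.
a · b ≡ 11x + 6 (mod f(x))

Multiply in F_23[x]: a(x)·b(x) = (14x + 13)·(6x + 2) = 15x^2 + 14x + 3. This has degree ≥ 2, so divide by f(x) over F_23: 15x^2 + 14x + 3 = (15)·(x^2 + 14x + 9) + (11x + 6). Hence a·b ≡ 11x + 6 (mod f). (F_23[x]/(f) is a field with 23^2 = 529 elements since f is irreducible of degree 2.)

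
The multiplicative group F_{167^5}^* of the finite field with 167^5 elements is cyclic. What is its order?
|F_{167^5}^*| = 129891985606

F_{167^5} has 167^5 = 129891985607 elements; its multiplicative group consists of all nonzero elements, so |F_{167^5}^*| = 129891985607 - 1 = 129891985606. (It is cyclic since any finite subgroup of the multiplicative group of a field is cyclic.)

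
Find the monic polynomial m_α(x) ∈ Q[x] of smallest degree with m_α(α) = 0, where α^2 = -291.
m_α(x) = x^2 + 291

α satisfies α^2 + 291 = 0, so x^2 + 291 annihilates α. Since d = -291 is squarefree and ≠ 1, it is not a perfect square in Q, so x^2 + 291 has no rational root and is therefore irreducible over Q (a degree-2 polynomial over a field is irreducible iff it has no root). Hence m_α(x) = x^2 + 291.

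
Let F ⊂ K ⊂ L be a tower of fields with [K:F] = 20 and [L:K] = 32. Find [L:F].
[L:F] = 640

The tower law says that for any tower of field extensions F ⊂ K ⊂ L with finite degrees, [L:F] = [L:K] · [K:F]. Here this gives [L:F] = 32 · 20 = 640.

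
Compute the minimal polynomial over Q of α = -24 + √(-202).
m_α(x) = x^2 + 48x + 778

From α + 24 = √(-202), squaring gives (α + 24)^2 = -202, i.e. α^2 + 48α + 576 = -202, so α^2 + 48α + 778 = 0. The discriminant of x^2 + 48x + 778 is (48)^2 - 4·(778) = 2304 - 3112 = -808, and 4·(-202) is not a perfect square in Q since -202 is squarefree and ≠ 1. Hence x^2 + 48x + 778 is irreducible over Q and is the minimal polynomial of α.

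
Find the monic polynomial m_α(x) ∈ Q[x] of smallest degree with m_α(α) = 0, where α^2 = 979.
m_α(x) = x^2 - 979

α satisfies α^2 - 979 = 0, so x^2 - 979 annihilates α. Since d = 979 is squarefree and ≠ 1, it is not a perfect square in Q, so x^2 - 979 has no rational root and is therefore irreducible over Q (a degree-2 polynomial over a field is irreducible iff it has no root). Hence m_α(x) = x^2 - 979.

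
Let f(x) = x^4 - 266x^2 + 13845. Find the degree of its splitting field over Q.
[K : Q] = 4

Solving the quadratic in x^2: x^2 = (266 ± √(266^2 - 4·13845))/2 = (266 ± √15376)/2 = (266 ± 124)/2, giving x^2 = 71 or x^2 = 195. So f(x) = (x^2 - 71)(x^2 - 195) and the roots of f are ±√71, ±√195. Hence the splitting field is K = Q(√71, √195). Since 71 and 195 are distinct squarefree integers > 1, their product 13845 is not a perfect square, so √195 ∉ Q(√71). By the tower law [K:Q] = [Q(√71,√195):Q(√71)] · [Q(√71):Q] = 2 · 2 = 4.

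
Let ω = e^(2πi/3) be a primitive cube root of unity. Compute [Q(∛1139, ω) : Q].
[Q(∛1139, ω) : Q] = 6

[Q(∛1139):Q] = 3 (min poly x^3 - 1139, irreducible since 1139 is not a perfect cube). [Q(ω):Q] = 2 (min poly x^2 + x + 1). Since Q(∛1139) ⊂ R and ω ∉ R, we have ω ∉ Q(∛1139), so x^2 + x + 1 remains irreducible over Q(∛1139) and [Q(∛1139, ω) : Q(∛1139)] = 2. By the tower law, [Q(∛1139, ω) : Q] = 3 · 2 = 6. (In fact Q(∛1139, ω) is the splitting field of x^3 - 1139 over Q.)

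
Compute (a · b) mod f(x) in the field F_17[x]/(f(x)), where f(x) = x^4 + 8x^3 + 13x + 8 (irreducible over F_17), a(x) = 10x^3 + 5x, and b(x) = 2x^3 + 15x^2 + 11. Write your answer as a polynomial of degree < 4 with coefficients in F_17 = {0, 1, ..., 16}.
a · b ≡ 4x^3 + 4x^2 + 2x + 11 (mod f(x))

Multiply in F_17[x]: a(x)·b(x) = (10x^3 + 5x)·(2x^3 + 15x^2 + 11) = 3x^6 + 14x^5 + 10x^4 + 15x^3 + 4x. This has degree ≥ 4, so divide by f(x) over F_17: 3x^6 + 14x^5 + 10x^4 + 15x^3 + 4x = (3x^2 + 7x + 5)·(x^4 + 8x^3 + 13x + 8) + (4x^3 + 4x^2 + 2x + 11). Hence a·b ≡ 4x^3 + 4x^2 + 2x + 11 (mod f). (F_17[x]/(f) is a field with 17^4 = 83521 elements since f is irreducible of degree 4.)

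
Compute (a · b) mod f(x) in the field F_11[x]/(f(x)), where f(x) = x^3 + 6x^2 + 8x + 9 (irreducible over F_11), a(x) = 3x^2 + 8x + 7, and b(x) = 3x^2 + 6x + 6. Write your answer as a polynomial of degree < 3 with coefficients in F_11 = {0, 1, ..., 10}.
a · b ≡ 10x^2 + 6x + 7 (mod f(x))

Multiply in F_11[x]: a(x)·b(x) = (3x^2 + 8x + 7)·(3x^2 + 6x + 6) = 9x^4 + 9x^3 + 10x^2 + 2x + 9. This has degree ≥ 3, so divide by f(x) over F_11: 9x^4 + 9x^3 + 10x^2 + 2x + 9 = (9x + 10)·(x^3 + 6x^2 + 8x + 9) + (10x^2 + 6x + 7). Hence a·b ≡ 10x^2 + 6x + 7 (mod f). (F_11[x]/(f) is a field with 11^3 = 1331 elements since f is irreducible of degree 3.)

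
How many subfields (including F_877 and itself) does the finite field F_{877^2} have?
F_{877^2} has 2 subfields

The subfields of F_{p^n} are exactly the fields F_{p^d} for d | n (each is the fixed field of the unique index-d subgroup of Gal(F_{p^n}/F_p) ≅ Z/nZ). The divisors of n = 2 are {1, 2}, giving 2 subfields: F_{877^1}, F_{877^2}.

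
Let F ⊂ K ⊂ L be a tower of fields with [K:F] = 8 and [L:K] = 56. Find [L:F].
[L:F] = 448

The tower law says that for any tower of field extensions F ⊂ K ⊂ L with finite degrees, [L:F] = [L:K] · [K:F]. Here this gives [L:F] = 56 · 8 = 448.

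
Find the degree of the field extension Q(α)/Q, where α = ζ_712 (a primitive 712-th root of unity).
[Q(α):Q] = 352

The minimal polynomial of ζ_712 over Q is the 712-th cyclotomic polynomial Φ_712(x), which is irreducible over Q and has degree φ(712) = 352. Hence [Q(α):Q] = φ(712) = 352.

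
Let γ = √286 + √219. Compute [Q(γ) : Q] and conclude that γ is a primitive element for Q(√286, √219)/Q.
[Q(γ) : Q] = 4 (equivalently, Q(γ) = Q(√286, √219))

Obviously Q(γ) ⊆ Q(√286, √219), and [Q(√286, √219):Q] = 4 (since 286, 219 are distinct squarefree integers > 1 with 62634 not a perfect square). To show equality we compute the minimal polynomial of γ. From γ = √286 + √219: γ^2 = 286 + 2√(62634) + 219 = 505 + 2√(62634), so γ^2 - 505 = 2√(62634); squaring, (γ^2 - 505)^2 = 4·62634, i.e. γ^4 - 1010γ^2 + 255025 - 250536 = 0, i.e. γ^4 - 1010γ^2 + 4489 = 0. So γ is a root of x^4 - 1010x^2 + 4489. This polynomial is irreducible over Q: it has no rational root (each ±√286 ± √219 is irrational), and any factorization into two quadratics over Q would force √(62634) ∈ Q (pairing opposite roots) or √286, √219 ∈ Q (other pairings), all impossible. Hence [Q(γ):Q] = 4 = [Q(√286, √219):Q], so Q(γ) = Q(√286, √219).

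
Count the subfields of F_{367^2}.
F_{367^2} has 2 subfields

The subfields of F_{p^n} are exactly the fields F_{p^d} for d | n (each is the fixed field of the unique index-d subgroup of Gal(F_{p^n}/F_p) ≅ Z/nZ). The divisors of n = 2 are {1, 2}, giving 2 subfields: F_{367^1}, F_{367^2}.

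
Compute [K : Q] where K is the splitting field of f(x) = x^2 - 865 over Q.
[K : Q] = 2

f(x) = x^2 - 865 factors as (x - √865)(x + √865). The splitting field is K = Q(√865). Since 865 is squarefree and > 1, it is not a perfect square, so x^2 - 865 is irreducible over Q and [Q(√865) : Q] = 2. Hence [K : Q] = 2.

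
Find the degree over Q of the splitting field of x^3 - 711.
[K : Q] = 6

The roots of x^3 - 711 are ∛711, ω∛711, ω^2∛711 where ω = e^(2πi/3) is a primitive cube root of unity, so K = Q(∛711, ω). Now [Q(∛711):Q] = 3 (since 711 is not a perfect cube, x^3 - 711 is irreducible) and [Q(ω):Q] = 2. Both 2 and 3 divide [K:Q], and [K:Q] ≤ 3·2 = 6, so [K:Q] = 6. (Equivalently: Q(∛711) ⊂ R but ω ∉ R, so [K : Q(∛711)] = 2.)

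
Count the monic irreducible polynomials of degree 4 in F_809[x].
There are 107086181220 monic irreducible polynomials of degree 4 over F_809

Each element of F_{809^4} that lies in no proper subfield is a root of exactly one monic irreducible of degree 4 over F_809, and each such polynomial has 4 distinct roots in F_{809^4}. By Möbius inversion the count is N_809(4) = (1/4) Σ_{d|4} μ(4/d) · 809^d = (1/4)(μ(4)·809^1 + μ(2)·809^2 + μ(1)·809^4) = 428344724880/4 = 107086181220.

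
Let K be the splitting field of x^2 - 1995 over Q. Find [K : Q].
[K : Q] = 2

f(x) = x^2 - 1995 factors as (x - √1995)(x + √1995). The splitting field is K = Q(√1995). Since 1995 is squarefree and > 1, it is not a perfect square, so x^2 - 1995 is irreducible over Q and [Q(√1995) : Q] = 2. Hence [K : Q] = 2.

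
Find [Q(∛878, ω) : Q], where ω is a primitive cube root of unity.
[Q(∛878, ω) : Q] = 6

[Q(∛878):Q] = 3 (min poly x^3 - 878, irreducible since 878 is not a perfect cube). [Q(ω):Q] = 2 (min poly x^2 + x + 1). Since Q(∛878) ⊂ R and ω ∉ R, we have ω ∉ Q(∛878), so x^2 + x + 1 remains irreducible over Q(∛878) and [Q(∛878, ω) : Q(∛878)] = 2. By the tower law, [Q(∛878, ω) : Q] = 3 · 2 = 6. (In fact Q(∛878, ω) is the splitting field of x^3 - 878 over Q.)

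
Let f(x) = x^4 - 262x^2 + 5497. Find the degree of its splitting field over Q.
[K : Q] = 4

Solving the quadratic in x^2: x^2 = (262 ± √(262^2 - 4·5497))/2 = (262 ± √46656)/2 = (262 ± 216)/2, giving x^2 = 23 or x^2 = 239. So f(x) = (x^2 - 23)(x^2 - 239) and the roots of f are ±√23, ±√239. Hence the splitting field is K = Q(√23, √239). Since 23 and 239 are distinct squarefree integers > 1, their product 5497 is not a perfect square, so √239 ∉ Q(√23). By the tower law [K:Q] = [Q(√23,√239):Q(√23)] · [Q(√23):Q] = 2 · 2 = 4.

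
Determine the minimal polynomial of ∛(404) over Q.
m_α(x) = x^3 - 404

α satisfies α^3 = 404, so x^3 - 404 annihilates α. By the rational root test, a rational root p/q (in lowest terms) of x^3 - 404 would satisfy p^3 = 404 q^3, forcing q = 1 and p^3 = 404; but 404 is not a perfect cube, contradiction. A monic cubic over Q with no rational root is irreducible (any nontrivial factorization would include a linear factor). Hence x^3 - 404 is the minimal polynomial of α, and in particular [Q(α):Q] = 3.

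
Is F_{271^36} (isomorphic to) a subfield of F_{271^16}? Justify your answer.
No: F_{271^36} is not a subfield of F_{271^16}

F_{p^m} embeds in F_{p^n} iff m | n. Here 36 ∤ 16 (since 16 = 0·36 + 16 with remainder 16 ≠ 0), so F_{271^36} is not a subfield of F_{271^16}. Equivalently: if it were, the tower law would give 36 = [F_{271^36}:F_271] dividing [F_{271^16}:F_271] = 16, contradiction.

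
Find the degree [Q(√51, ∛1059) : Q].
[Q(√51, ∛1059) : Q] = 6

Let L = Q(√51, ∛1059). Since Q(√51) ⊂ L and [Q(√51):Q] = 2, the tower law gives 2 | [L:Q]. Likewise Q(∛1059) ⊂ L with [Q(∛1059):Q] = 3 (because 1059 is not a perfect cube), so 3 | [L:Q]. As gcd(2,3) = 1, [L:Q] is divisible by 6. Conversely L is generated over Q by √51 and ∛1059, so [L:Q] ≤ 2·3 = 6. Therefore [Q(√51, ∛1059) : Q] = 6.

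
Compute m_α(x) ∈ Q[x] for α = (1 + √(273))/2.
m_α(x) = x^2 - x - 68

From 2α - 1 = √(273), squaring gives (2α - 1)^2 = 273, i.e. 4α^2 - 4α + 1 = 273, so α^2 - α + (1 - 273)/4 = 0. Since 273 ≡ 1 (mod 4), (1 - 273)/4 = -68 ∈ Z. The polynomial x^2 - x - 68 has discriminant 1 - 4·(-68) = 273, which is not a perfect square in Q (d = 273 is squarefree and ≠ 1), so x^2 - x - 68 is irreducible over Q. It is the minimal polynomial of α.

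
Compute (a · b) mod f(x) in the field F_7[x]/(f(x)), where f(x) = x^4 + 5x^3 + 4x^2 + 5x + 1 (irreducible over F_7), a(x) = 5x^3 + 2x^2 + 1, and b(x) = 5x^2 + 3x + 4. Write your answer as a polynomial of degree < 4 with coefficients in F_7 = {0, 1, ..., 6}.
a · b ≡ 6x^3 + x^2 + 2x + 6 (mod f(x))

Multiply in F_7[x]: a(x)·b(x) = (5x^3 + 2x^2 + 1)·(5x^2 + 3x + 4) = 4x^5 + 4x^4 + 5x^3 + 6x^2 + 3x + 4. This has degree ≥ 4, so divide by f(x) over F_7: 4x^5 + 4x^4 + 5x^3 + 6x^2 + 3x + 4 = (4x + 5)·(x^4 + 5x^3 + 4x^2 + 5x + 1) + (6x^3 + x^2 + 2x + 6). Hence a·b ≡ 6x^3 + x^2 + 2x + 6 (mod f). (F_7[x]/(f) is a field with 7^4 = 2401 elements since f is irreducible of degree 4.)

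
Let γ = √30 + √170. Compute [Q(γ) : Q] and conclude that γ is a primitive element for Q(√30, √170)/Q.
[Q(γ) : Q] = 4 (equivalently, Q(γ) = Q(√30, √170))

Obviously Q(γ) ⊆ Q(√30, √170), and [Q(√30, √170):Q] = 4 (since 30, 170 are distinct squarefree integers > 1 with 5100 not a perfect square). To show equality we compute the minimal polynomial of γ. From γ = √30 + √170: γ^2 = 30 + 2√(5100) + 170 = 200 + 2√(5100), so γ^2 - 200 = 2√(5100); squaring, (γ^2 - 200)^2 = 4·5100, i.e. γ^4 - 400γ^2 + 40000 - 20400 = 0, i.e. γ^4 - 400γ^2 + 19600 = 0. So γ is a root of x^4 - 400x^2 + 19600. This polynomial is irreducible over Q: it has no rational root (each ±√30 ± √170 is irrational), and any factorization into two quadratics over Q would force √(5100) ∈ Q (pairing opposite roots) or √30, √170 ∈ Q (other pairings), all impossible. Hence [Q(γ):Q] = 4 = [Q(√30, √170):Q], so Q(γ) = Q(√30, √170).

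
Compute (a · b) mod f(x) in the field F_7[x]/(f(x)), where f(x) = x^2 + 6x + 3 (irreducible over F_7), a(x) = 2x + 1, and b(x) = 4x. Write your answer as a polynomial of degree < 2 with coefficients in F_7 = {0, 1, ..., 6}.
a · b ≡ 5x + 4 (mod f(x))

Multiply in F_7[x]: a(x)·b(x) = (2x + 1)·(4x) = x^2 + 4x. This has degree ≥ 2, so divide by f(x) over F_7: x^2 + 4x = (1)·(x^2 + 6x + 3) + (5x + 4). Hence a·b ≡ 5x + 4 (mod f). (F_7[x]/(f) is a field with 7^2 = 49 elements since f is irreducible of degree 2.)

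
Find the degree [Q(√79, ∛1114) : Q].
[Q(√79, ∛1114) : Q] = 6

Let L = Q(√79, ∛1114). Since Q(√79) ⊂ L and [Q(√79):Q] = 2, the tower law gives 2 | [L:Q]. Likewise Q(∛1114) ⊂ L with [Q(∛1114):Q] = 3 (because 1114 is not a perfect cube), so 3 | [L:Q]. As gcd(2,3) = 1, [L:Q] is divisible by 6. Conversely L is generated over Q by √79 and ∛1114, so [L:Q] ≤ 2·3 = 6. Therefore [Q(√79, ∛1114) : Q] = 6.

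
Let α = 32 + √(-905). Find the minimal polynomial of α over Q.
m_α(x) = x^2 - 64x + 1929

From α - 32 = √(-905), squaring gives (α - 32)^2 = -905, i.e. α^2 - 64α + 1024 = -905, so α^2 - 64α + 1929 = 0. The discriminant of x^2 - 64x + 1929 is (-64)^2 - 4·(1929) = 4096 - 7716 = -3620, and 4·(-905) is not a perfect square in Q since -905 is squarefree and ≠ 1. Hence x^2 - 64x + 1929 is irreducible over Q and is the minimal polynomial of α.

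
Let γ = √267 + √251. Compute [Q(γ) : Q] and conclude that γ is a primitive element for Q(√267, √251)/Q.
[Q(γ) : Q] = 4 (equivalently, Q(γ) = Q(√267, √251))

Obviously Q(γ) ⊆ Q(√267, √251), and [Q(√267, √251):Q] = 4 (since 267, 251 are distinct squarefree integers > 1 with 67017 not a perfect square). To show equality we compute the minimal polynomial of γ. From γ = √267 + √251: γ^2 = 267 + 2√(67017) + 251 = 518 + 2√(67017), so γ^2 - 518 = 2√(67017); squaring, (γ^2 - 518)^2 = 4·67017, i.e. γ^4 - 1036γ^2 + 268324 - 268068 = 0, i.e. γ^4 - 1036γ^2 + 256 = 0. So γ is a root of x^4 - 1036x^2 + 256. This polynomial is irreducible over Q: it has no rational root (each ±√267 ± √251 is irrational), and any factorization into two quadratics over Q would force √(67017) ∈ Q (pairing opposite roots) or √267, √251 ∈ Q (other pairings), all impossible. Hence [Q(γ):Q] = 4 = [Q(√267, √251):Q], so Q(γ) = Q(√267, √251).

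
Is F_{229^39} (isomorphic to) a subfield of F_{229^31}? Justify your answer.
No: F_{229^39} is not a subfield of F_{229^31}

F_{p^m} embeds in F_{p^n} iff m | n. Here 39 ∤ 31 (since 31 = 0·39 + 31 with remainder 31 ≠ 0), so F_{229^39} is not a subfield of F_{229^31}. Equivalently: if it were, the tower law would give 39 = [F_{229^39}:F_229] dividing [F_{229^31}:F_229] = 31, contradiction.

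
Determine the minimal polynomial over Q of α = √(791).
m_α(x) = x^2 - 791

α satisfies α^2 - 791 = 0, so x^2 - 791 annihilates α. Since d = 791 is squarefree and ≠ 1, it is not a perfect square in Q, so x^2 - 791 has no rational root and is therefore irreducible over Q (a degree-2 polynomial over a field is irreducible iff it has no root). Hence m_α(x) = x^2 - 791.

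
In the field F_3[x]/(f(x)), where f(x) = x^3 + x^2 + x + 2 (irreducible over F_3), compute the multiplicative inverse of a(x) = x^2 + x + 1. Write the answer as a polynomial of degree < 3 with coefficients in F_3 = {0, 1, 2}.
a(x)^(-1) ≡ x (mod f(x))

Since f is irreducible over F_3, F_3[x]/(f) is a field and a(x) ≠ 0 has an inverse. Apply the extended Euclidean algorithm to f(x) and a(x) in F_3[x]: f(x) = (x)·a(x) + (2). The last nonzero remainder is the constant 2 = gcd(f, a) in F_3. Back-substituting through the division chain expresses 2 = s(x)·a(x) + t(x)·f(x) with s(x) ≡ 2x (mod f), so (2x)·a(x) ≡ 2 (mod f). Multiplying by 2^(-1) ≡ 2 in F_3 gives a(x)^(-1) ≡ 2·(2x) ≡ x (mod f). Check: (x^2 + x + 1)·(x) = x^3 + x^2 + x ≡ 1 (mod x^3 + x^2 + x + 2).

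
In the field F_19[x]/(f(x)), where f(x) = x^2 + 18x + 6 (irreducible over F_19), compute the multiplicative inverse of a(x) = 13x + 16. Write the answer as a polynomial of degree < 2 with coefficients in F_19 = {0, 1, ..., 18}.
a(x)^(-1) ≡ 8x + 7 (mod f(x))

Since f is irreducible over F_19, F_19[x]/(f) is a field and a(x) ≠ 0 has an inverse. Apply the extended Euclidean algorithm to f(x) and a(x) in F_19[x]: f(x) = (3x + 5)·a(x) + (2). The last nonzero remainder is the constant 2 = gcd(f, a) in F_19. Back-substituting through the division chain expresses 2 = s(x)·a(x) + t(x)·f(x) with s(x) ≡ 16x + 14 (mod f), so (16x + 14)·a(x) ≡ 2 (mod f). Multiplying by 2^(-1) ≡ 10 in F_19 gives a(x)^(-1) ≡ 10·(16x + 14) ≡ 8x + 7 (mod f). Check: (13x + 16)·(8x + 7) = 9x^2 + 10x + 17 ≡ 1 (mod x^2 + 18x + 6).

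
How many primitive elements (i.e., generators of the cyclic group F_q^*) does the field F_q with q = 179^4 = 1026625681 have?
There are φ(1026625680) = 262766592 primitive elements

F_q^* is cyclic of order q - 1 = 1026625680. A cyclic group of order m has exactly φ(m) generators. Here m = 1026625680 = 2^4 · 3^2 · 5 · 37 · 89 · 433, so the number of primitive elements is φ(1026625680) = 262766592.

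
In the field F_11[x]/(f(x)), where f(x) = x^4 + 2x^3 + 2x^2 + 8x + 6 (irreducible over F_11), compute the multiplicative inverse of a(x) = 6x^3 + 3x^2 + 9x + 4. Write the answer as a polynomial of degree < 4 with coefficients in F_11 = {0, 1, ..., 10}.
a(x)^(-1) ≡ 5x^3 + 3x^2 + 5x + 10 (mod f(x))

Since f is irreducible over F_11, F_11[x]/(f) is a field and a(x) ≠ 0 has an inverse. Apply the extended Euclidean algorithm to f(x) and a(x) in F_11[x]: f(x) = (2x + 3)·a(x) + (8x^2 + 6x + 5);  a(x) = (9x + 6)·(8x^2 + 6x + 5) + (5x + 7);  (8x^2 + 6x + 5) = (6x + 6)·(5x + 7) + (7). The last nonzero remainder is the constant 7 = gcd(f, a) in F_11. Back-substituting through the division chain expresses 7 = s(x)·a(x) + t(x)·f(x) with s(x) ≡ 2x^3 + 10x^2 + 2x + 4 (mod f), so (2x^3 + 10x^2 + 2x + 4)·a(x) ≡ 7 (mod f). Multiplying by 7^(-1) ≡ 8 in F_11 gives a(x)^(-1) ≡ 8·(2x^3 + 10x^2 + 2x + 4) ≡ 5x^3 + 3x^2 + 5x + 10 (mod f). Check: (6x^3 + 3x^2 + 9x + 4)·(5x^3 + 3x^2 + 5x + 10) = 8x^6 + 7x^4 + x^3 + 10x^2 + 7 ≡ 1 (mod x^4 + 2x^3 + 2x^2 + 8x + 6).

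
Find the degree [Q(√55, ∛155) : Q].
[Q(√55, ∛155) : Q] = 6

Let L = Q(√55, ∛155). Since Q(√55) ⊂ L and [Q(√55):Q] = 2, the tower law gives 2 | [L:Q]. Likewise Q(∛155) ⊂ L with [Q(∛155):Q] = 3 (because 155 is not a perfect cube), so 3 | [L:Q]. As gcd(2,3) = 1, [L:Q] is divisible by 6. Conversely L is generated over Q by √55 and ∛155, so [L:Q] ≤ 2·3 = 6. Therefore [Q(√55, ∛155) : Q] = 6.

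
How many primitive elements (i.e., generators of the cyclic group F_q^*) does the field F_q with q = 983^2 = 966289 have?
There are φ(966288) = 313600 primitive elements

F_q^* is cyclic of order q - 1 = 966288. A cyclic group of order m has exactly φ(m) generators. Here m = 966288 = 2^4 · 3 · 41 · 491, so the number of primitive elements is φ(966288) = 313600.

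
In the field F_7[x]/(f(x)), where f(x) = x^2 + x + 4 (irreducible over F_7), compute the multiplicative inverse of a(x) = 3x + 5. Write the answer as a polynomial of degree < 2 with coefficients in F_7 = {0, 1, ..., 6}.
a(x)^(-1) ≡ x + 4 (mod f(x))

Since f is irreducible over F_7, F_7[x]/(f) is a field and a(x) ≠ 0 has an inverse. Apply the extended Euclidean algorithm to f(x) and a(x) in F_7[x]: f(x) = (5x + 6)·a(x) + (2). The last nonzero remainder is the constant 2 = gcd(f, a) in F_7. Back-substituting through the division chain expresses 2 = s(x)·a(x) + t(x)·f(x) with s(x) ≡ 2x + 1 (mod f), so (2x + 1)·a(x) ≡ 2 (mod f). Multiplying by 2^(-1) ≡ 4 in F_7 gives a(x)^(-1) ≡ 4·(2x + 1) ≡ x + 4 (mod f). Check: (3x + 5)·(x + 4) = 3x^2 + 3x + 6 ≡ 1 (mod x^2 + x + 4).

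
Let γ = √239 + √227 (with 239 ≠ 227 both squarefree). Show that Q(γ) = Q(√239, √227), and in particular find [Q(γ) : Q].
[Q(γ) : Q] = 4 (equivalently, Q(γ) = Q(√239, √227))

Obviously Q(γ) ⊆ Q(√239, √227), and [Q(√239, √227):Q] = 4 (since 239, 227 are distinct squarefree integers > 1 with 54253 not a perfect square). To show equality we compute the minimal polynomial of γ. From γ = √239 + √227: γ^2 = 239 + 2√(54253) + 227 = 466 + 2√(54253), so γ^2 - 466 = 2√(54253); squaring, (γ^2 - 466)^2 = 4·54253, i.e. γ^4 - 932γ^2 + 217156 - 217012 = 0, i.e. γ^4 - 932γ^2 + 144 = 0. So γ is a root of x^4 - 932x^2 + 144. This polynomial is irreducible over Q: it has no rational root (each ±√239 ± √227 is irrational), and any factorization into two quadratics over Q would force √(54253) ∈ Q (pairing opposite roots) or √239, √227 ∈ Q (other pairings), all impossible. Hence [Q(γ):Q] = 4 = [Q(√239, √227):Q], so Q(γ) = Q(√239, √227).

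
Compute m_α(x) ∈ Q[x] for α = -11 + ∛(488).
m_α(x) = x^3 + 33x^2 + 363x + 843

Set β = α + 11 = ∛(488), so β^3 = 488. Then (α + 11)^3 - 488 = 0, i.e. α is a root of g(x) = (x + 11)^3 - 488 = x^3 + 33x^2 + 363x + 843. Since g(x) = h(x + 11) where h(x) = x^3 - 488, and h is irreducible over Q (because 488 is not a perfect cube, so h has no rational root, and a monic cubic with no rational root is irreducible), g is also irreducible (irreducibility is preserved under the substitution x → x + 11). Hence m_α(x) = x^3 + 33x^2 + 363x + 843.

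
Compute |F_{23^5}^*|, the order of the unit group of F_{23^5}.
|F_{23^5}^*| = 6436342

F_{23^5} has 23^5 = 6436343 elements; its multiplicative group consists of all nonzero elements, so |F_{23^5}^*| = 6436343 - 1 = 6436342. (It is cyclic since any finite subgroup of the multiplicative group of a field is cyclic.)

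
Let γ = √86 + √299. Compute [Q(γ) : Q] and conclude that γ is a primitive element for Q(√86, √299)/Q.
[Q(γ) : Q] = 4 (equivalently, Q(γ) = Q(√86, √299))

Obviously Q(γ) ⊆ Q(√86, √299), and [Q(√86, √299):Q] = 4 (since 86, 299 are distinct squarefree integers > 1 with 25714 not a perfect square). To show equality we compute the minimal polynomial of γ. From γ = √86 + √299: γ^2 = 86 + 2√(25714) + 299 = 385 + 2√(25714), so γ^2 - 385 = 2√(25714); squaring, (γ^2 - 385)^2 = 4·25714, i.e. γ^4 - 770γ^2 + 148225 - 102856 = 0, i.e. γ^4 - 770γ^2 + 45369 = 0. So γ is a root of x^4 - 770x^2 + 45369. This polynomial is irreducible over Q: it has no rational root (each ±√86 ± √299 is irrational), and any factorization into two quadratics over Q would force √(25714) ∈ Q (pairing opposite roots) or √86, √299 ∈ Q (other pairings), all impossible. Hence [Q(γ):Q] = 4 = [Q(√86, √299):Q], so Q(γ) = Q(√86, √299).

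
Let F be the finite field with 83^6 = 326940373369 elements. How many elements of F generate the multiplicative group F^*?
There are φ(326940373368) = 86063523840 primitive elements

F_q^* is cyclic of order q - 1 = 326940373368. A cyclic group of order m has exactly φ(m) generators. Here m = 326940373368 = 2^3 · 3^2 · 7 · 19 · 41 · 367 · 2269, so the number of primitive elements is φ(326940373368) = 86063523840.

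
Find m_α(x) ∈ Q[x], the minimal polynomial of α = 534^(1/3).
m_α(x) = x^3 - 534

α satisfies α^3 = 534, so x^3 - 534 annihilates α. By the rational root test, a rational root p/q (in lowest terms) of x^3 - 534 would satisfy p^3 = 534 q^3, forcing q = 1 and p^3 = 534; but 534 is not a perfect cube, contradiction. A monic cubic over Q with no rational root is irreducible (any nontrivial factorization would include a linear factor). Hence x^3 - 534 is the minimal polynomial of α, and in particular [Q(α):Q] = 3.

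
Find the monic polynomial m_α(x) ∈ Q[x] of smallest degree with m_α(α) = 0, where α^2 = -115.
m_α(x) = x^2 + 115

α satisfies α^2 + 115 = 0, so x^2 + 115 annihilates α. Since d = -115 is squarefree and ≠ 1, it is not a perfect square in Q, so x^2 + 115 has no rational root and is therefore irreducible over Q (a degree-2 polynomial over a field is irreducible iff it has no root). Hence m_α(x) = x^2 + 115.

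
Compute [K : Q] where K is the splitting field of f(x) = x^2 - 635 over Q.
[K : Q] = 2

f(x) = x^2 - 635 factors as (x - √635)(x + √635). The splitting field is K = Q(√635). Since 635 is squarefree and > 1, it is not a perfect square, so x^2 - 635 is irreducible over Q and [Q(√635) : Q] = 2. Hence [K : Q] = 2.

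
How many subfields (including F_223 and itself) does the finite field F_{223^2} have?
F_{223^2} has 2 subfields

The subfields of F_{p^n} are exactly the fields F_{p^d} for d | n (each is the fixed field of the unique index-d subgroup of Gal(F_{p^n}/F_p) ≅ Z/nZ). The divisors of n = 2 are {1, 2}, giving 2 subfields: F_{223^1}, F_{223^2}.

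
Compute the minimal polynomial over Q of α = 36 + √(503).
m_α(x) = x^2 - 72x + 793

From α - 36 = √(503), squaring gives (α - 36)^2 = 503, i.e. α^2 - 72α + 1296 = 503, so α^2 - 72α + 793 = 0. The discriminant of x^2 - 72x + 793 is (-72)^2 - 4·(793) = 5184 - 3172 = 2012, and 4·(503) is not a perfect square in Q since 503 is squarefree and ≠ 1. Hence x^2 - 72x + 793 is irreducible over Q and is the minimal polynomial of α.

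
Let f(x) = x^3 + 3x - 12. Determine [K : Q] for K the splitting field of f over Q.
[K : Q] = 6

By the rational root test, any rational root of the monic integer polynomial f(x) = x^3 + 3x - 12 must be an integer dividing the constant term -12, i.e. one of ±{1, 2, 3, 4, 6, 12}. Evaluating: f(1) = -8, f(-1) = -16, f(2) = 2, f(-2) = -26, f(3) = 24, f(-3) = -48, f(4) = 64, f(-4) = -88, f(6) = 222, f(-6) = -246, f(12) = 1752, f(-12) = -1776; none is 0, so f has no rational root and is therefore irreducible over Q (a cubic with no linear factor over a field is irreducible). For an irreducible cubic, the Galois group is A_3 or S_3 according as the discriminant disc(f) = -4a^3 - 27b^2 = -4·(3)^3 - 27·(-12)^2 = -3996 is or is not a square in Q. Here disc(f) = -3996 is not a perfect square in Q, so the Galois group of f over Q is not contained in A_3 and must be all of S_3. The splitting field has degree |S_3| = 6 over Q, so [K : Q] = 6.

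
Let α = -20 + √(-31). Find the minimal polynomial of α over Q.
m_α(x) = x^2 + 40x + 431

From α + 20 = √(-31), squaring gives (α + 20)^2 = -31, i.e. α^2 + 40α + 400 = -31, so α^2 + 40α + 431 = 0. The discriminant of x^2 + 40x + 431 is (40)^2 - 4·(431) = 1600 - 1724 = -124, and 4·(-31) is not a perfect square in Q since -31 is squarefree and ≠ 1. Hence x^2 + 40x + 431 is irreducible over Q and is the minimal polynomial of α.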